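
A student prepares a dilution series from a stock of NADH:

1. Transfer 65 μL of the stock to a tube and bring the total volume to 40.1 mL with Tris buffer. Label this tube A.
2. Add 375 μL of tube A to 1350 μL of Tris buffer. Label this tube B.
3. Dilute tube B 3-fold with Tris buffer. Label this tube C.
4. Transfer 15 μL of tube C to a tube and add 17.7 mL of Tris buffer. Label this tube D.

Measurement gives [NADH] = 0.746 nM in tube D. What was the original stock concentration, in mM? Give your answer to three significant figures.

7.50 mM

Step 1: 65 μL brought to 40.1 mL → factor 40100/65 = 616.92
Step 2: 375 μL + 1350 μL = 1725 μL total → factor 1725/375 = 4.6
Step 3: 3-fold → factor 3
Step 4: 15 μL + 17.7 mL = 17715 μL total → factor 17715/15 = 1181
Overall dilution factor = 616.92 × 4.6 × 3 × 1181 = 1.0054 × 10^7
Stock = 0.746 nM × 1.0054 × 10^7 = 7.501 × 10^6 nM = 7.50 mM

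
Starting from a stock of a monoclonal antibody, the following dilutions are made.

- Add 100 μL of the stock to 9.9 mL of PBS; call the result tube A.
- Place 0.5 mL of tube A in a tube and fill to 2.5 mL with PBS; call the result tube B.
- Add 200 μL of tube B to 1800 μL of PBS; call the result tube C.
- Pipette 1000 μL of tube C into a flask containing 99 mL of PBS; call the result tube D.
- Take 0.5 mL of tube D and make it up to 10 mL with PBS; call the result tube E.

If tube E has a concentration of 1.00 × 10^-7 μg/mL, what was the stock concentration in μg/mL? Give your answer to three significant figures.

Step 1: 100 μL + 9.9 mL = 10000 μL total → factor 10000/100 = 100
Step 2: 0.5 mL brought to 2.5 mL → factor 2.5/0.5 = 5
Step 3: 200 μL + 1800 μL = 2000 μL total → factor 2000/200 = 10
Step 4: 1000 μL + 99 mL = 1 × 10^5 μL total → factor 1 × 10^5/1000 = 100
Step 5: 0.5 mL brought to 10 mL → factor 10/0.5 = 20
Overall dilution factor = 100 × 5 × 10 × 100 × 20 = 1 × 10^7
Stock = 1.00 × 10^-7 μg/mL × 1 × 10^7 = 1.00 μg/mL

1.00 μg/mL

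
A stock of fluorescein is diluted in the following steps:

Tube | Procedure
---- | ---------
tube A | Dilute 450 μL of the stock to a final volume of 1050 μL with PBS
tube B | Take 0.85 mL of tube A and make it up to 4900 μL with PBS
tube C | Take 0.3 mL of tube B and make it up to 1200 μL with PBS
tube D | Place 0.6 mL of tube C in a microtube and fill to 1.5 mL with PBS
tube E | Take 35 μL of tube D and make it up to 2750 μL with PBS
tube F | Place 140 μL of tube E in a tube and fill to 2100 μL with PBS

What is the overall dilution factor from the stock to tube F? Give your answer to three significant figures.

Step 1: 450 μL brought to 1050 μL → factor 1050/450 = 2.3333
Step 2: 0.85 mL brought to 4900 μL → factor 4.9/0.85 = 5.7647
Step 3: 0.3 mL brought to 1200 μL → factor 1.2/0.3 = 4
Step 4: 0.6 mL brought to 1.5 mL → factor 1.5/0.6 = 2.5
Step 5: 35 μL brought to 2750 μL → factor 2750/35 = 78.571
Step 6: 140 μL brought to 2100 μL → factor 2100/140 = 15
Overall dilution factor = 2.3333 × 5.7647 × 4 × 2.5 × 78.571 × 15 = 1.5853 × 10^5

1.59 × 10^5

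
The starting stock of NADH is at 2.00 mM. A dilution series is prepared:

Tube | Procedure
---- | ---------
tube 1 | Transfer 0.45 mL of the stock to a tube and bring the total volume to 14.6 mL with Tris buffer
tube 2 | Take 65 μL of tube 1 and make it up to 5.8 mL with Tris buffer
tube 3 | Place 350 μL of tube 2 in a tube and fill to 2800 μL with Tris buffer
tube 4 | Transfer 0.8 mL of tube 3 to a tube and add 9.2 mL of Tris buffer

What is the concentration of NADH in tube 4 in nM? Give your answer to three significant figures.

6.91 nM

Step 1: 0.45 mL brought to 14.6 mL → factor 14.6/0.45 = 32.444
Step 2: 65 μL brought to 5.8 mL → factor 5800/65 = 89.231
Step 3: 350 μL brought to 2800 μL → factor 2800/350 = 8
Step 4: 0.8 mL + 9.2 mL = 10 mL total → factor 10/0.8 = 12.5
Overall dilution factor = 32.444 × 89.231 × 8 × 12.5 = 2.895 × 10^5
Final = 2.00 mM / 2.895 × 10^5 = 6.908 × 10^-6 mM = 6.91 nM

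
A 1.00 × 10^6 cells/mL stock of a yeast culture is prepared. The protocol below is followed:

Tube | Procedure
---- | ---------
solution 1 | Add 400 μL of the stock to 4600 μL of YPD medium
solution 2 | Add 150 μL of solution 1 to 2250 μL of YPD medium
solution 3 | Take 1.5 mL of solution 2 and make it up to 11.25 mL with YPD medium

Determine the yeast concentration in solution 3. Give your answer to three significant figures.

667 cells/mL

Step 1: 400 μL + 4600 μL = 5000 μL total → factor 5000/400 = 12.5
Step 2: 150 μL + 2250 μL = 2400 μL total → factor 2400/150 = 16
Step 3: 1.5 mL brought to 11.25 mL → factor 11.25/1.5 = 7.5
Overall dilution factor = 12.5 × 16 × 7.5 = 1500
Final = 1.00 × 10^6 cells/mL / 1500 = 667 cells/mL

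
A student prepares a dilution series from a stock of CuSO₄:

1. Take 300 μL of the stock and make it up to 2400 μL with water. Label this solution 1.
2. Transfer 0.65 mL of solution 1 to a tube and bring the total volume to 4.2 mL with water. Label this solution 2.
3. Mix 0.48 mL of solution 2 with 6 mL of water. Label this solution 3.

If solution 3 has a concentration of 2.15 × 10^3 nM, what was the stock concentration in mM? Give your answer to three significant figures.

Step 1: 300 μL brought to 2400 μL → factor 2400/300 = 8
Step 2: 0.65 mL brought to 4.2 mL → factor 4.2/0.65 = 6.4615
Step 3: 0.48 mL + 6 mL = 6.48 mL total → factor 6.48/0.48 = 13.5
Overall dilution factor = 8 × 6.4615 × 13.5 = 697.85
Stock = 2.15 × 10^3 nM × 697.85 = 1.500 × 10^6 nM = 1.50 mM

1.50 mM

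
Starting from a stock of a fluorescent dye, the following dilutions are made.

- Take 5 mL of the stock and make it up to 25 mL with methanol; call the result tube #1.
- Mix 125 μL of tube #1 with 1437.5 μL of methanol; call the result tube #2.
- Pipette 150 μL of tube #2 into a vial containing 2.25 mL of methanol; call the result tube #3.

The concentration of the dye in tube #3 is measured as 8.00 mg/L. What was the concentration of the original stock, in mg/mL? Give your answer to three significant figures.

Step 1: 5 mL brought to 25 mL → factor 25/5 = 5
Step 2: 125 μL + 1437.5 μL = 1562.5 μL total → factor 1562.5/125 = 12.5
Step 3: 150 μL + 2.25 mL = 2400 μL total → factor 2400/150 = 16
Overall dilution factor = 5 × 12.5 × 16 = 1000
Stock = 8.00 mg/L × 1000 = 8000 mg/L = 8.00 mg/mL

8.00 mg/mL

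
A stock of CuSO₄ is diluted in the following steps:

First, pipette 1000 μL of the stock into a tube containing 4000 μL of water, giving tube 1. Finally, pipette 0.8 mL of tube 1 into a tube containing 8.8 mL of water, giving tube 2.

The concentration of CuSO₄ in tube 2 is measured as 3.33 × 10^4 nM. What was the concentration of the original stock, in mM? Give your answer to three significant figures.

2.00 mM

Step 1: 1000 μL + 4000 μL = 5000 μL total → factor 5000/1000 = 5
Step 2: 0.8 mL + 8.8 mL = 9.6 mL total → factor 9.6/0.8 = 12
Overall dilution factor = 5 × 12 = 60
Stock = 3.33 × 10^4 nM × 60 = 1.998 × 10^6 nM = 2.00 mM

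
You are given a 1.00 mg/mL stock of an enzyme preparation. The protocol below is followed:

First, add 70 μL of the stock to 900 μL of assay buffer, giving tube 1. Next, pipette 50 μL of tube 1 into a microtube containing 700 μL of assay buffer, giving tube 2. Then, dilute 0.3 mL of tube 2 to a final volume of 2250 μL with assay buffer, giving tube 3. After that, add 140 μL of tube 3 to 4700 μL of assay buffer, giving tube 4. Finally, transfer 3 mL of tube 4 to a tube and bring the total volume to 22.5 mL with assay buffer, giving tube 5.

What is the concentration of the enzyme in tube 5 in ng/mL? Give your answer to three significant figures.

Step 1: 70 μL + 900 μL = 970 μL total → factor 970/70 = 13.857
Step 2: 50 μL + 700 μL = 750 μL total → factor 750/50 = 15
Step 3: 0.3 mL brought to 2250 μL → factor 2.25/0.3 = 7.5
Step 4: 140 μL + 4700 μL = 4840 μL total → factor 4840/140 = 34.571
Step 5: 3 mL brought to 22.5 mL → factor 22.5/3 = 7.5
Overall dilution factor = 13.857 × 15 × 7.5 × 34.571 × 7.5 = 4.0421 × 10^5
Final = 1.00 mg/mL / 4.0421 × 10^5 = 2.474 × 10^-6 mg/mL = 2.47 ng/mL

2.47 ng/mL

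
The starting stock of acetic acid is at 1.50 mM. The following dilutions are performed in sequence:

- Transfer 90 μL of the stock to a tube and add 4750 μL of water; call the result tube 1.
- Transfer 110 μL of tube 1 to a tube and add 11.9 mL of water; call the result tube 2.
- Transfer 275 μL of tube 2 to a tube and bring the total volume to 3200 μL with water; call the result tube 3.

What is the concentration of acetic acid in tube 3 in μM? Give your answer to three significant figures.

Step 1: 90 μL + 4750 μL = 4840 μL total → factor 4840/90 = 53.778
Step 2: 110 μL + 11.9 mL = 12010 μL total → factor 12010/110 = 109.18
Step 3: 275 μL brought to 3200 μL → factor 3200/275 = 11.636
Overall dilution factor = 53.778 × 109.18 × 11.636 = 68324
Final = 1.50 mM / 68324 = 2.195 × 10^-5 mM = 0.0220 μM

0.0220 μM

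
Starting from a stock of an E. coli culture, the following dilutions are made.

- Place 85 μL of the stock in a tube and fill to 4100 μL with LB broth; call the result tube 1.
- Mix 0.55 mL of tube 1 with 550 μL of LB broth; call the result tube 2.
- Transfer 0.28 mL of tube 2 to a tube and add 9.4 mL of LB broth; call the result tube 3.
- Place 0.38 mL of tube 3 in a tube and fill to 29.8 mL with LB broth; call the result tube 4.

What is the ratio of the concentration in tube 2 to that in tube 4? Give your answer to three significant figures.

2.71 × 10^3

Step 1: 85 μL brought to 4100 μL → factor 4100/85 = 48.235
Step 2: 0.55 mL + 550 μL = 1.1 mL total → factor 1.1/0.55 = 2
Step 3: 0.28 mL + 9.4 mL = 9.68 mL total → factor 9.68/0.28 = 34.571
Step 4: 0.38 mL brought to 29.8 mL → factor 29.8/0.38 = 78.421
Dilution factor to tube 2 = 96.471; to tube 4 = 2.6154 × 10^5
[tube 2]/[tube 4] = (factor to tube 4)/(factor to tube 2) = 2.6154 × 10^5/96.471 = 2.71 × 10^3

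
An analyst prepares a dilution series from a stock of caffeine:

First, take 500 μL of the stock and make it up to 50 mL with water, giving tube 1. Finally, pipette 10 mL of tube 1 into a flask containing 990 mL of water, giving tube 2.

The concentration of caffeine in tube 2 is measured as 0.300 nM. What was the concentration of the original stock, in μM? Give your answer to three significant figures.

Step 1: 500 μL brought to 50 mL → factor 50000/500 = 100
Step 2: 10 mL + 990 mL = 1000 mL total → factor 1000/10 = 100
Overall dilution factor = 100 × 100 = 10000
Stock = 0.300 nM × 10000 = 3000 nM = 3.00 μM

3.00 μM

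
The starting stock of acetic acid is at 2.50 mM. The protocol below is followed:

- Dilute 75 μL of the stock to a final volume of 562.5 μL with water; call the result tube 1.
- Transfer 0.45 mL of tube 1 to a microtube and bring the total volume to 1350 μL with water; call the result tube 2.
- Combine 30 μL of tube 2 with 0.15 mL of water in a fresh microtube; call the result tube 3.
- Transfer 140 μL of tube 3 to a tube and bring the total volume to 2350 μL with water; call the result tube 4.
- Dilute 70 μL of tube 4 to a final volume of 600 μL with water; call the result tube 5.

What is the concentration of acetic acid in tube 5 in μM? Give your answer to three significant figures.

0.129 μM

Step 1: 75 μL brought to 562.5 μL → factor 562.5/75 = 7.5
Step 2: 0.45 mL brought to 1350 μL → factor 1.35/0.45 = 3
Step 3: 30 μL + 0.15 mL = 180 μL total → factor 180/30 = 6
Step 4: 140 μL brought to 2350 μL → factor 2350/140 = 16.786
Step 5: 70 μL brought to 600 μL → factor 600/70 = 8.5714
Overall dilution factor = 7.5 × 3 × 6 × 16.786 × 8.5714 = 19423
Final = 2.50 mM / 19423 = 0.0001287 mM = 0.129 μM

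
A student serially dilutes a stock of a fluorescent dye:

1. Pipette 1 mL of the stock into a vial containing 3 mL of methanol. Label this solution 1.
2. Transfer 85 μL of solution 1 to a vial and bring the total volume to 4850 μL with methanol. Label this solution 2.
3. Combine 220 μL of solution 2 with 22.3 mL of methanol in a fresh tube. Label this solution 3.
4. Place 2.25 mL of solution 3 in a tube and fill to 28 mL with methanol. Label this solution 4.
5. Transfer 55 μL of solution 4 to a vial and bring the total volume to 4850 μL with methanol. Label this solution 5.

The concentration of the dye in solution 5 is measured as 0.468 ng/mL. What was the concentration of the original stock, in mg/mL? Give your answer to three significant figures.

12.0 mg/mL

Step 1: 1 mL + 3 mL = 4 mL total → factor 4/1 = 4
Step 2: 85 μL brought to 4850 μL → factor 4850/85 = 57.059
Step 3: 220 μL + 22.3 mL = 22520 μL total → factor 22520/220 = 102.36
Step 4: 2.25 mL brought to 28 mL → factor 28/2.25 = 12.444
Step 5: 55 μL brought to 4850 μL → factor 4850/55 = 88.182
Overall dilution factor = 4 × 57.059 × 102.36 × 12.444 × 88.182 = 2.5638 × 10^7
Stock = 0.468 ng/mL × 2.5638 × 10^7 = 1.200 × 10^7 ng/mL = 12.0 mg/mL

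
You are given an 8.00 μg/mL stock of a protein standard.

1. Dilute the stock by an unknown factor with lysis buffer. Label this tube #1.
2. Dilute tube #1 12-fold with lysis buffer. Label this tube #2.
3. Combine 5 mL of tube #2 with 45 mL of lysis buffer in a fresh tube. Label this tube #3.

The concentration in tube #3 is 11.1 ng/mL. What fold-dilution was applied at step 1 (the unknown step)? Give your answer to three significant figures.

6.01-fold

Step 1: unknown factor x
Step 2: 12-fold → factor 12
Step 3: 5 mL + 45 mL = 50 mL total → factor 50/5 = 10
Product of known-step factors = 120
Overall factor = 8.00 μg/mL / (11.1 ng/mL) = 720.72
x = 720.72 / 120 = 6.01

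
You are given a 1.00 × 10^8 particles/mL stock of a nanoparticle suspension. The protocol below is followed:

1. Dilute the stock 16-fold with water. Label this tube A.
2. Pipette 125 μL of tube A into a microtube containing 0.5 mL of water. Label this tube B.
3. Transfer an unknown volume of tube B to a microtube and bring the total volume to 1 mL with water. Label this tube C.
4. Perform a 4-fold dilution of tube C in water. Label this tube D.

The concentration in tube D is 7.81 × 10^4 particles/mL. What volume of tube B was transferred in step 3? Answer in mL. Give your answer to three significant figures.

Step 1: 16-fold → factor 16
Step 2: 125 μL + 0.5 mL = 625 μL total → factor 625/125 = 5
Step 3: v brought to 1 mL → factor = 1 mL/v
Step 4: 4-fold → factor 4
Product of known-step factors = 320
Overall factor = 1.00 × 10^8 particles/mL / (7.81 × 10^4 particles/mL) = 1280.4
Step-3 factor = 1280.4 / 320 = 4.0013
v = 1 mL / 4.0013 = 0.250 mL

0.250 mL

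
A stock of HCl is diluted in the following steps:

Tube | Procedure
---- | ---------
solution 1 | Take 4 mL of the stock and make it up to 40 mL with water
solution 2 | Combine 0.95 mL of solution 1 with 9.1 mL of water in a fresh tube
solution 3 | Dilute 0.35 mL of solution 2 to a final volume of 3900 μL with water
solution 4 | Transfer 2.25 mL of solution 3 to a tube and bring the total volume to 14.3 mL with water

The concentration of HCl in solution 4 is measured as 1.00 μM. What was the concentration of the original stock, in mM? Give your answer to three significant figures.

7.49 mM

Step 1: 4 mL brought to 40 mL → factor 40/4 = 10
Step 2: 0.95 mL + 9.1 mL = 10.05 mL total → factor 10.05/0.95 = 10.579
Step 3: 0.35 mL brought to 3900 μL → factor 3.9/0.35 = 11.143
Step 4: 2.25 mL brought to 14.3 mL → factor 14.3/2.25 = 6.3556
Overall dilution factor = 10 × 10.579 × 11.143 × 6.3556 = 7491.9
Stock = 1.00 μM × 7491.9 = 7492 μM = 7.49 mM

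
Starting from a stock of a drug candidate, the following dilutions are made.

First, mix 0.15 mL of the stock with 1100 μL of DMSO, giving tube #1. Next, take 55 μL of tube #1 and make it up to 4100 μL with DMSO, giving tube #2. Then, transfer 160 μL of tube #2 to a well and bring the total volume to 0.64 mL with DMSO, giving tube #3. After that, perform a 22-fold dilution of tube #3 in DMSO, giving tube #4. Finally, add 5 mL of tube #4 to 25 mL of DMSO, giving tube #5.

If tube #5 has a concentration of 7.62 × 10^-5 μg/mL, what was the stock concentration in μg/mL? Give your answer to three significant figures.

Step 1: 0.15 mL + 1100 μL = 1.25 mL total → factor 1.25/0.15 = 8.3333
Step 2: 55 μL brought to 4100 μL → factor 4100/55 = 74.545
Step 3: 160 μL brought to 0.64 mL → factor 640/160 = 4
Step 4: 22-fold → factor 22
Step 5: 5 mL + 25 mL = 30 mL total → factor 30/5 = 6
Overall dilution factor = 8.3333 × 74.545 × 4 × 22 × 6 = 3.28 × 10^5
Stock = 7.62 × 10^-5 μg/mL × 3.28 × 10^5 = 25.0 μg/mL

25.0 μg/mL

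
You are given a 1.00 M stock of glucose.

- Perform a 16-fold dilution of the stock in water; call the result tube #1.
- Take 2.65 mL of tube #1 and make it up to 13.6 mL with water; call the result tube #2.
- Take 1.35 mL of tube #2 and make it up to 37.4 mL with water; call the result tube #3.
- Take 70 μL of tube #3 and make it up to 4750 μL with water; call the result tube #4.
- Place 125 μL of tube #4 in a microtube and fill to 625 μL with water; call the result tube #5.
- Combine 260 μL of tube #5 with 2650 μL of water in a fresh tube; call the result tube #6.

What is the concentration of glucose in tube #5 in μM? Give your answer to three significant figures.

1.30 μM

Step 1: 16-fold → factor 16
Step 2: 2.65 mL brought to 13.6 mL → factor 13.6/2.65 = 5.1321
Step 3: 1.35 mL brought to 37.4 mL → factor 37.4/1.35 = 27.704
Step 4: 70 μL brought to 4750 μL → factor 4750/70 = 67.857
Step 5: 125 μL brought to 625 μL → factor 625/125 = 5
Dilution factor through tube #5 = 16 × 5.1321 × 27.704 × 67.857 × 5 = 7.7182 × 10^5
[tube #5] = 1.00 M / 7.7182 × 10^5 = 1.296 × 10^-6 M = 1.30 μM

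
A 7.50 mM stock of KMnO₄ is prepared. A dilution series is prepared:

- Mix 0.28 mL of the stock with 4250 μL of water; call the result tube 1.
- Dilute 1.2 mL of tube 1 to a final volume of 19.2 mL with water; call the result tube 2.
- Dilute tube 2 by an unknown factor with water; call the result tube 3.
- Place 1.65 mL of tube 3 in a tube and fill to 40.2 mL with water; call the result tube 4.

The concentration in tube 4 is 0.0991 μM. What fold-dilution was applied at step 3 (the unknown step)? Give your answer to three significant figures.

Step 1: 0.28 mL + 4250 μL = 4.53 mL total → factor 4.53/0.28 = 16.179
Step 2: 1.2 mL brought to 19.2 mL → factor 19.2/1.2 = 16
Step 3: unknown factor x
Step 4: 1.65 mL brought to 40.2 mL → factor 40.2/1.65 = 24.364
Product of known-step factors = 6306.7
Overall factor = 7.50 mM / (0.0991 μM) = 75681
x = 75681 / 6306.7 = 12.0

12.0-fold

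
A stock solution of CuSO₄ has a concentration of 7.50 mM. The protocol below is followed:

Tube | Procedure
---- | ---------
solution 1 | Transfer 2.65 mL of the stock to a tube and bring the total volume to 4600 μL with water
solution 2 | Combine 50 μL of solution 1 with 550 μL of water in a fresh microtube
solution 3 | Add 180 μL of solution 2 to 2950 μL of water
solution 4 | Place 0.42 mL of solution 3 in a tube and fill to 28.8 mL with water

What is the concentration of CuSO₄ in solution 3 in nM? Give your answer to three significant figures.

2.07 × 10^4 nM

Step 1: 2.65 mL brought to 4600 μL → factor 4.6/2.65 = 1.7358
Step 2: 50 μL + 550 μL = 600 μL total → factor 600/50 = 12
Step 3: 180 μL + 2950 μL = 3130 μL total → factor 3130/180 = 17.389
Dilution factor through solution 3 = 1.7358 × 12 × 17.389 = 362.21
[solution 3] = 7.50 mM / 362.21 = 0.02071 mM = 2.07 × 10^4 nM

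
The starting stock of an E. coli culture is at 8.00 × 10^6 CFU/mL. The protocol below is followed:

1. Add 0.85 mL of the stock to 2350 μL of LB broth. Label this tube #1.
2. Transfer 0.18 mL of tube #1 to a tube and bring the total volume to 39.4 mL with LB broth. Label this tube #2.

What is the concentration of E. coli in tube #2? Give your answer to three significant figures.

Step 1: 0.85 mL + 2350 μL = 3.2 mL total → factor 3.2/0.85 = 3.7647
Step 2: 0.18 mL brought to 39.4 mL → factor 39.4/0.18 = 218.89
Overall dilution factor = 3.7647 × 218.89 = 824.05
Final = 8.00 × 10^6 CFU/mL / 824.05 = 9.71 × 10^3 CFU/mL

9.71 × 10^3 CFU/mL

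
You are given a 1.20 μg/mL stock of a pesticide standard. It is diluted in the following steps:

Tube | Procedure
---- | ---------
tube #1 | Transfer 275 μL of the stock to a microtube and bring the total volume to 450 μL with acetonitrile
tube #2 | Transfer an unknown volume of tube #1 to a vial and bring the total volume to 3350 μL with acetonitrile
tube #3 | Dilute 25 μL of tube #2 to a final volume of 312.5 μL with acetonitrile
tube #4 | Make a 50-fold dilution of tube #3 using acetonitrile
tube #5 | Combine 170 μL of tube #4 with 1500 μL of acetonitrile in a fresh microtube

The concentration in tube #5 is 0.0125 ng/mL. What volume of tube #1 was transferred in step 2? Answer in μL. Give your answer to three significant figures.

Step 1: 275 μL brought to 450 μL → factor 450/275 = 1.6364
Step 2: v brought to 3350 μL → factor = 3350 μL/v
Step 3: 25 μL brought to 312.5 μL → factor 312.5/25 = 12.5
Step 4: 50-fold → factor 50
Step 5: 170 μL + 1500 μL = 1670 μL total → factor 1670/170 = 9.8235
Product of known-step factors = 10047
Overall factor = 1.20 μg/mL / (0.0125 ng/mL) = 96000
Step-2 factor = 96000 / 10047 = 9.5553
v = 3350 μL / 9.5553 = 351 μL

351 μL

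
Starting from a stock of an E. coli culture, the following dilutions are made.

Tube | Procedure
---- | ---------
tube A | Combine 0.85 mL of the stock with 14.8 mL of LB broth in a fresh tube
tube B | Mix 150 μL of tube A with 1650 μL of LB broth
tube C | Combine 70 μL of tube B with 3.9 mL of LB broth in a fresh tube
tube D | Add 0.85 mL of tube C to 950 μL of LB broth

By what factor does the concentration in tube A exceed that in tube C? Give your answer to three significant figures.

Step 1: 0.85 mL + 14.8 mL = 15.65 mL total → factor 15.65/0.85 = 18.412
Step 2: 150 μL + 1650 μL = 1800 μL total → factor 1800/150 = 12
Step 3: 70 μL + 3.9 mL = 3970 μL total → factor 3970/70 = 56.714
Dilution factor to tube A = 18.412; to tube C = 12531
[tube A]/[tube C] = (factor to tube C)/(factor to tube A) = 12531/18.412 = 681

681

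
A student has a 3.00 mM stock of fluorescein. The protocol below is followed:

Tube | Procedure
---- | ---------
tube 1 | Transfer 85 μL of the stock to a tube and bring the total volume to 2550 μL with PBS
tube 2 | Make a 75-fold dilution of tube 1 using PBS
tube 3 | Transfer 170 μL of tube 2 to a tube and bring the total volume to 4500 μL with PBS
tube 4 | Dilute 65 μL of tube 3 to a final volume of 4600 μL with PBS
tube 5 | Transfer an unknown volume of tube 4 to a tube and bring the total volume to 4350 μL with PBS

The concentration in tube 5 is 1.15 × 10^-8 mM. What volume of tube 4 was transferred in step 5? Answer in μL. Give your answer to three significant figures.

70.3 μL

Step 1: 85 μL brought to 2550 μL → factor 2550/85 = 30
Step 2: 75-fold → factor 75
Step 3: 170 μL brought to 4500 μL → factor 4500/170 = 26.471
Step 4: 65 μL brought to 4600 μL → factor 4600/65 = 70.769
Step 5: v brought to 4350 μL → factor = 4350 μL/v
Product of known-step factors = 4.2149 × 10^6
Overall factor = 3.00 mM / (1.15 × 10^-8 mM) = 2.6087 × 10^8
Step-5 factor = 2.6087 × 10^8 / 4.2149 × 10^6 = 61.892
v = 4350 μL / 61.892 = 70.3 μL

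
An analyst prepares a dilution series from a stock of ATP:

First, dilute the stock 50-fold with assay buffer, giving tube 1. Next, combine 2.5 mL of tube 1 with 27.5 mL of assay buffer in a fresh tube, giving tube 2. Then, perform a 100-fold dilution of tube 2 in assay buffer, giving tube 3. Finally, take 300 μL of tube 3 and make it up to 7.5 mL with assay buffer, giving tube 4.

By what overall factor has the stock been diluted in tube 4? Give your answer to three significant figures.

1.50 × 10^6

Step 1: 50-fold → factor 50
Step 2: 2.5 mL + 27.5 mL = 30 mL total → factor 30/2.5 = 12
Step 3: 100-fold → factor 100
Step 4: 300 μL brought to 7.5 mL → factor 7500/300 = 25
Overall dilution factor = 50 × 12 × 100 × 25 = 1.5 × 10^6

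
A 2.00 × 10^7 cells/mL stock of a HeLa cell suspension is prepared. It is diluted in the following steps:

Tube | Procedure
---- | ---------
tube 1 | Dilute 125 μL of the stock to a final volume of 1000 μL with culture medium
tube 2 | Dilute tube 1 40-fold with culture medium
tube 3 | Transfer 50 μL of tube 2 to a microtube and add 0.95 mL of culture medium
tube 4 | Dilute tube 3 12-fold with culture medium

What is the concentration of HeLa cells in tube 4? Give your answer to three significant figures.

Step 1: 125 μL brought to 1000 μL → factor 1000/125 = 8
Step 2: 40-fold → factor 40
Step 3: 50 μL + 0.95 mL = 1000 μL total → factor 1000/50 = 20
Step 4: 12-fold → factor 12
Overall dilution factor = 8 × 40 × 20 × 12 = 76800
Final = 2.00 × 10^7 cells/mL / 76800 = 260 cells/mL

260 cells/mL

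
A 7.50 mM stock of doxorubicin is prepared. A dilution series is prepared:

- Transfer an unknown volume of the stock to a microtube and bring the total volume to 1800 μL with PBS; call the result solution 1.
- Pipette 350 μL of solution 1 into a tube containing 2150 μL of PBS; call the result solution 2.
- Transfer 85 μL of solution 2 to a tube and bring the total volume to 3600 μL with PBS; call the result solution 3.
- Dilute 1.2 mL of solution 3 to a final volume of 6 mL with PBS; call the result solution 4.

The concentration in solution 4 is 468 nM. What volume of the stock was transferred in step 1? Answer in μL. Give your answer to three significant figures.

170 μL

Step 1: v brought to 1800 μL → factor = 1800 μL/v
Step 2: 350 μL + 2150 μL = 2500 μL total → factor 2500/350 = 7.1429
Step 3: 85 μL brought to 3600 μL → factor 3600/85 = 42.353
Step 4: 1.2 mL brought to 6 mL → factor 6/1.2 = 5
Product of known-step factors = 1512.6
Overall factor = 7.50 mM / (468 nM) = 16026
Step-1 factor = 16026 / 1512.6 = 10.595
v = 1800 μL / 10.595 = 170 μL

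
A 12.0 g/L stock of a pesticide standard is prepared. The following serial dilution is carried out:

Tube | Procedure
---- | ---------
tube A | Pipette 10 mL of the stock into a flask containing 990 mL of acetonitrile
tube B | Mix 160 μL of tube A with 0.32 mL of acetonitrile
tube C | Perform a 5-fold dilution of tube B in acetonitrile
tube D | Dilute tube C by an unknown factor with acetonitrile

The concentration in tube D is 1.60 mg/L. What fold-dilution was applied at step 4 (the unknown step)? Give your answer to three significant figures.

5.00-fold

Step 1: 10 mL + 990 mL = 1000 mL total → factor 1000/10 = 100
Step 2: 160 μL + 0.32 mL = 480 μL total → factor 480/160 = 3
Step 3: 5-fold → factor 5
Step 4: unknown factor x
Product of known-step factors = 1500
Overall factor = 12.0 g/L / (1.60 mg/L) = 7500
x = 7500 / 1500 = 5.00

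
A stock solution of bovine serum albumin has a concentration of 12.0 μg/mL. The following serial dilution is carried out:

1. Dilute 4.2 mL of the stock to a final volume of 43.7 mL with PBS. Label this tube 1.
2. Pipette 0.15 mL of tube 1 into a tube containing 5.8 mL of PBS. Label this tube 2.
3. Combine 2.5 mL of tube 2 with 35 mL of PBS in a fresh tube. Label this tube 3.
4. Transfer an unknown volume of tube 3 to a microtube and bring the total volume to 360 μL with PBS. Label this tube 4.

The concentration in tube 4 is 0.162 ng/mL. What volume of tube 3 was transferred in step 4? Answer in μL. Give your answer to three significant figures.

Step 1: 4.2 mL brought to 43.7 mL → factor 43.7/4.2 = 10.405
Step 2: 0.15 mL + 5.8 mL = 5.95 mL total → factor 5.95/0.15 = 39.667
Step 3: 2.5 mL + 35 mL = 37.5 mL total → factor 37.5/2.5 = 15
Step 4: v brought to 360 μL → factor = 360 μL/v
Product of known-step factors = 6190.8
Overall factor = 12.0 μg/mL / (0.162 ng/mL) = 74074
Step-4 factor = 74074 / 6190.8 = 11.965
v = 360 μL / 11.965 = 30.1 μL

30.1 μL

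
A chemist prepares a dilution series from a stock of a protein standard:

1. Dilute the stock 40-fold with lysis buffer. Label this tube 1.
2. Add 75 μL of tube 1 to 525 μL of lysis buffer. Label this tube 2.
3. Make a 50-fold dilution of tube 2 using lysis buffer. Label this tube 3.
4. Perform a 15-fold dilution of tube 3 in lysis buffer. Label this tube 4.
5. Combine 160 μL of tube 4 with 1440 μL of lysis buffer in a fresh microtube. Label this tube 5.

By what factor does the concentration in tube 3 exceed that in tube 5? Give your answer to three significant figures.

150

Step 1: 40-fold → factor 40
Step 2: 75 μL + 525 μL = 600 μL total → factor 600/75 = 8
Step 3: 50-fold → factor 50
Step 4: 15-fold → factor 15
Step 5: 160 μL + 1440 μL = 1600 μL total → factor 1600/160 = 10
Dilution factor to tube 3 = 16000; to tube 5 = 2.4 × 10^6
[tube 3]/[tube 5] = (factor to tube 5)/(factor to tube 3) = 2.4 × 10^6/16000 = 150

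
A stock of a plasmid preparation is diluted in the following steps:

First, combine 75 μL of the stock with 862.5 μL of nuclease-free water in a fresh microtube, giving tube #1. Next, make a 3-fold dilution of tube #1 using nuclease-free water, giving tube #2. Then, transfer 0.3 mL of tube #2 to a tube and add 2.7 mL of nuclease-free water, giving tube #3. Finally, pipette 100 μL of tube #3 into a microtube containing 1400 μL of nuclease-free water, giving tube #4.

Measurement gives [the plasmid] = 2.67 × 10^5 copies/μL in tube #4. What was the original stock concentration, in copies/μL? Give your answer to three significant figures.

1.50 × 10^9 copies/μL

Step 1: 75 μL + 862.5 μL = 937.5 μL total → factor 937.5/75 = 12.5
Step 2: 3-fold → factor 3
Step 3: 0.3 mL + 2.7 mL = 3 mL total → factor 3/0.3 = 10
Step 4: 100 μL + 1400 μL = 1500 μL total → factor 1500/100 = 15
Overall dilution factor = 12.5 × 3 × 10 × 15 = 5625
Stock = 2.67 × 10^5 copies/μL × 5625 = 1.50 × 10^9 copies/μL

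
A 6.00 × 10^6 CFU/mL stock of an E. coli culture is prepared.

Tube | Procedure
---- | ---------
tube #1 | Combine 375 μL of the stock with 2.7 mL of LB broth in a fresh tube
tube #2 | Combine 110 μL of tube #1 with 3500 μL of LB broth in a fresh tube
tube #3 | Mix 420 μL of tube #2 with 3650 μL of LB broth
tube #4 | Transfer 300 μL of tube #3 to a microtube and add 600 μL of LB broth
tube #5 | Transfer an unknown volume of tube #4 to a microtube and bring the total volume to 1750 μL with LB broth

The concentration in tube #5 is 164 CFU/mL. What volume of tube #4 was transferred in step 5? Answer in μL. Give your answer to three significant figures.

374 μL

Step 1: 375 μL + 2.7 mL = 3075 μL total → factor 3075/375 = 8.2
Step 2: 110 μL + 3500 μL = 3610 μL total → factor 3610/110 = 32.818
Step 3: 420 μL + 3650 μL = 4070 μL total → factor 4070/420 = 9.6905
Step 4: 300 μL + 600 μL = 900 μL total → factor 900/300 = 3
Step 5: v brought to 1750 μL → factor = 1750 μL/v
Product of known-step factors = 7823.4
Overall factor = 6.00 × 10^6 CFU/mL / (164 CFU/mL) = 36585
Step-5 factor = 36585 / 7823.4 = 4.6764
v = 1750 μL / 4.6764 = 374 μL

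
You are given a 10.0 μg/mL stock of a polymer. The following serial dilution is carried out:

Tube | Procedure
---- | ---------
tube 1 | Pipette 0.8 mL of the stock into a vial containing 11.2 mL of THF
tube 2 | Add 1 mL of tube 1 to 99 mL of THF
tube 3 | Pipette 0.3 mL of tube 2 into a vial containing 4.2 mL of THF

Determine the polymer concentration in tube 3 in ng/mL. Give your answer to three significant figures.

0.444 ng/mL

Step 1: 0.8 mL + 11.2 mL = 12 mL total → factor 12/0.8 = 15
Step 2: 1 mL + 99 mL = 100 mL total → factor 100/1 = 100
Step 3: 0.3 mL + 4.2 mL = 4.5 mL total → factor 4.5/0.3 = 15
Overall dilution factor = 15 × 100 × 15 = 22500
Final = 10.0 μg/mL / 22500 = 0.0004444 μg/mL = 0.444 ng/mL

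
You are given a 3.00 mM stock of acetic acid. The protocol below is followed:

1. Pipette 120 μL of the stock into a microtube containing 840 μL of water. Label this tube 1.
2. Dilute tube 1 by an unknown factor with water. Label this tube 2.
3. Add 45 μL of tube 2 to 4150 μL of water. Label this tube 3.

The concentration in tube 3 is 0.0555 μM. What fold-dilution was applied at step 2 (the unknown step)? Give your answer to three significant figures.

Step 1: 120 μL + 840 μL = 960 μL total → factor 960/120 = 8
Step 2: unknown factor x
Step 3: 45 μL + 4150 μL = 4195 μL total → factor 4195/45 = 93.222
Product of known-step factors = 745.78
Overall factor = 3.00 mM / (0.0555 μM) = 54054
x = 54054 / 745.78 = 72.5

72.5-fold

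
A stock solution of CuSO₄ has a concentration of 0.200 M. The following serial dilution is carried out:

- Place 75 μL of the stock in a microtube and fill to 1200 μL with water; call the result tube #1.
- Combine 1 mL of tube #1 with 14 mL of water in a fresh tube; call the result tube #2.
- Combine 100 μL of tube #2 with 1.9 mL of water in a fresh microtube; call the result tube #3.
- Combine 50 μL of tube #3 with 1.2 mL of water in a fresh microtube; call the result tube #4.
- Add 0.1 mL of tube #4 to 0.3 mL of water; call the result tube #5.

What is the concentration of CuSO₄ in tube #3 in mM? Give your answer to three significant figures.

Step 1: 75 μL brought to 1200 μL → factor 1200/75 = 16
Step 2: 1 mL + 14 mL = 15 mL total → factor 15/1 = 15
Step 3: 100 μL + 1.9 mL = 2000 μL total → factor 2000/100 = 20
Dilution factor through tube #3 = 16 × 15 × 20 = 4800
[tube #3] = 0.200 M / 4800 = 4.167 × 10^-5 M = 0.0417 mM

0.0417 mM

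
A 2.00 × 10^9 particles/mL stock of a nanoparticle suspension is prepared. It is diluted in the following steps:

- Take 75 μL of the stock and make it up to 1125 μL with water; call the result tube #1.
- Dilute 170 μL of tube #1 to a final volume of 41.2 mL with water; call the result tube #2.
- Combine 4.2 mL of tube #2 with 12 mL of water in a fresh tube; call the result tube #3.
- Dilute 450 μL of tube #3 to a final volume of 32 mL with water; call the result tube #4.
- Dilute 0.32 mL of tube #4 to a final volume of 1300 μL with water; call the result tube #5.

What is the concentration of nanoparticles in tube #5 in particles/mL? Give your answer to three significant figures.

494 particles/mL

Step 1: 75 μL brought to 1125 μL → factor 1125/75 = 15
Step 2: 170 μL brought to 41.2 mL → factor 41200/170 = 242.35
Step 3: 4.2 mL + 12 mL = 16.2 mL total → factor 16.2/4.2 = 3.8571
Step 4: 450 μL brought to 32 mL → factor 32000/450 = 71.111
Step 5: 0.32 mL brought to 1300 μL → factor 1.3/0.32 = 4.0625
Overall dilution factor = 15 × 242.35 × 3.8571 × 71.111 × 4.0625 = 4.0508 × 10^6
Final = 2.00 × 10^9 particles/mL / 4.0508 × 10^6 = 494 particles/mL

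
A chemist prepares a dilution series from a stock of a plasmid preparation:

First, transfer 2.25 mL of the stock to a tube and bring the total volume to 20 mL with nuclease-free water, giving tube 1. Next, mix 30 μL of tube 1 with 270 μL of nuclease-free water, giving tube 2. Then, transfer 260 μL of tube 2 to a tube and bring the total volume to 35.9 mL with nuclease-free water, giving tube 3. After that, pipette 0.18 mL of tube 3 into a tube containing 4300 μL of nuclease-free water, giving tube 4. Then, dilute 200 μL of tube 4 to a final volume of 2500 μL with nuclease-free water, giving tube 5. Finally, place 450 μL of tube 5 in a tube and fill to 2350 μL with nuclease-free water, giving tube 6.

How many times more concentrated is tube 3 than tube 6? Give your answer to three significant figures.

Step 1: 2.25 mL brought to 20 mL → factor 20/2.25 = 8.8889
Step 2: 30 μL + 270 μL = 300 μL total → factor 300/30 = 10
Step 3: 260 μL brought to 35.9 mL → factor 35900/260 = 138.08
Step 4: 0.18 mL + 4300 μL = 4.48 mL total → factor 4.48/0.18 = 24.889
Step 5: 200 μL brought to 2500 μL → factor 2500/200 = 12.5
Step 6: 450 μL brought to 2350 μL → factor 2350/450 = 5.2222
Dilution factor to tube 3 = 12274; to tube 6 = 1.9941 × 10^7
[tube 3]/[tube 6] = (factor to tube 6)/(factor to tube 3) = 1.9941 × 10^7/12274 = 1.62 × 10^3

1.62 × 10^3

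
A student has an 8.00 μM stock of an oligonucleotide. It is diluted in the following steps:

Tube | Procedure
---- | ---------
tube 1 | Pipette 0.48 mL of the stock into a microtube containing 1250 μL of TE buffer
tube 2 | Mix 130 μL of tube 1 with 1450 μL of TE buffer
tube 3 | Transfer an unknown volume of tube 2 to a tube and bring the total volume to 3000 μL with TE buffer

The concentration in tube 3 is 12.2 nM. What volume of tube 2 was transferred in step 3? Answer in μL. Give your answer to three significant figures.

Step 1: 0.48 mL + 1250 μL = 1.73 mL total → factor 1.73/0.48 = 3.6042
Step 2: 130 μL + 1450 μL = 1580 μL total → factor 1580/130 = 12.154
Step 3: v brought to 3000 μL → factor = 3000 μL/v
Product of known-step factors = 43.804
Overall factor = 8.00 μM / (12.2 nM) = 655.74
Step-3 factor = 655.74 / 43.804 = 14.97
v = 3000 μL / 14.97 = 200 μL

200 μL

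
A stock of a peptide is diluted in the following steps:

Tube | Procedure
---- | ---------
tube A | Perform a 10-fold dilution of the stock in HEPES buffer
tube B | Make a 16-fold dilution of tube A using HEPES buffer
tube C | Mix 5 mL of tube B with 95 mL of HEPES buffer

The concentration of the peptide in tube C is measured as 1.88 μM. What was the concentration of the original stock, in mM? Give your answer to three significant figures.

Step 1: 10-fold → factor 10
Step 2: 16-fold → factor 16
Step 3: 5 mL + 95 mL = 100 mL total → factor 100/5 = 20
Overall dilution factor = 10 × 16 × 20 = 3200
Stock = 1.88 μM × 3200 = 6016 μM = 6.02 mM

6.02 mM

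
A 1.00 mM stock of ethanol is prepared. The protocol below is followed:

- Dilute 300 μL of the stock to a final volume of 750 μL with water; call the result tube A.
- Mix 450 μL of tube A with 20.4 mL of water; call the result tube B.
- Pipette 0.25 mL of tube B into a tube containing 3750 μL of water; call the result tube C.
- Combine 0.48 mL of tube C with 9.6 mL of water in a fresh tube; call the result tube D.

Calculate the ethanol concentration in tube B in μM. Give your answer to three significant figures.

Step 1: 300 μL brought to 750 μL → factor 750/300 = 2.5
Step 2: 450 μL + 20.4 mL = 20850 μL total → factor 20850/450 = 46.333
Dilution factor through tube B = 2.5 × 46.333 = 115.83
[tube B] = 1.00 mM / 115.83 = 0.008633 mM = 8.63 μM

8.63 μM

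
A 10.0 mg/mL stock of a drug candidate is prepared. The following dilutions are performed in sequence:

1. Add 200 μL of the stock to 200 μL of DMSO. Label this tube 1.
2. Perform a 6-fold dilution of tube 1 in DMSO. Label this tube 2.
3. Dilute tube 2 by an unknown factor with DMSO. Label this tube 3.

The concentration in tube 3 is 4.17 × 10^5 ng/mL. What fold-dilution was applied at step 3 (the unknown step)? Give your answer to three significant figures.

2.00-fold

Step 1: 200 μL + 200 μL = 400 μL total → factor 400/200 = 2
Step 2: 6-fold → factor 6
Step 3: unknown factor x
Product of known-step factors = 12
Overall factor = 10.0 mg/mL / (4.17 × 10^5 ng/mL) = 23.981
x = 23.981 / 12 = 2.00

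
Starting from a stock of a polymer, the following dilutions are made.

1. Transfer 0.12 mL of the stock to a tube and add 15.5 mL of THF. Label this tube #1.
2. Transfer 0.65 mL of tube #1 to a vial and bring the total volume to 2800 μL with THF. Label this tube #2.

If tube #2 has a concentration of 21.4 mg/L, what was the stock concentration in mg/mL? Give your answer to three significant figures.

Step 1: 0.12 mL + 15.5 mL = 15.62 mL total → factor 15.62/0.12 = 130.17
Step 2: 0.65 mL brought to 2800 μL → factor 2.8/0.65 = 4.3077
Overall dilution factor = 130.17 × 4.3077 = 560.72
Stock = 21.4 mg/L × 560.72 = 1.200 × 10^4 mg/L = 12.0 mg/mL

12.0 mg/mL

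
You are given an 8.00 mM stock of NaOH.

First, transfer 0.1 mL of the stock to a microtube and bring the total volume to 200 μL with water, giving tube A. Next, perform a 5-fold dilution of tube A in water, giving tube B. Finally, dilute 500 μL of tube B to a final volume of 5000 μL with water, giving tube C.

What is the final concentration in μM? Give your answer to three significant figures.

Step 1: 0.1 mL brought to 200 μL → factor 0.2/0.1 = 2
Step 2: 5-fold → factor 5
Step 3: 500 μL brought to 5000 μL → factor 5000/500 = 10
Overall dilution factor = 2 × 5 × 10 = 100
Final = 8.00 mM / 100 = 0.08000 mM = 80.0 μM

80.0 μM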